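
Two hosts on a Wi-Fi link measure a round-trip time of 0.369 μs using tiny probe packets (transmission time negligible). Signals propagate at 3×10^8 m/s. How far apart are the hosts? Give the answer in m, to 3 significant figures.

One-way propagation = RTT/2 = 0.1845 μs.
d = s × t = 300000000 × 1.845e-07 = 55.4 m.

55.4 m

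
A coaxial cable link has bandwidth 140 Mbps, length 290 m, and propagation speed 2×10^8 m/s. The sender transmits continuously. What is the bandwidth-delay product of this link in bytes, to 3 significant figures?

Propagation delay = 290 / 200000000 = 1.45e-06 s.
BDP = R × t_prop = 140000000 × 1.45e-06 = 203 bits.
In bytes: 203/8 = 25.4 bytes.

25.4 bytes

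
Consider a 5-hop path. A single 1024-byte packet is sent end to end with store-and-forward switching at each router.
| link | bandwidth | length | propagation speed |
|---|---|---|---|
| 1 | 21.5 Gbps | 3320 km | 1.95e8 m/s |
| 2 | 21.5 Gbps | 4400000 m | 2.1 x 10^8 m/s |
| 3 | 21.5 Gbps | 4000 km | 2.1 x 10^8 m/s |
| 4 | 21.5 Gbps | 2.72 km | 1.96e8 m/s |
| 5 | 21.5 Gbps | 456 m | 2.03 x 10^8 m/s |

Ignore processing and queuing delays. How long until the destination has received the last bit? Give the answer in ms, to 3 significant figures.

57.0 ms

L = 1024 × 8 = 8192 bits.
Transmission delay per hop = L/R = 8192/21500000000 = 0.000381023 ms; 5 hops → 0.00190512 ms.
Propagation delays (d/s per hop): 17.0256, 20.9524, 19.0476, 0.0138776, 0.00224631 ms; sum = 57.0418 ms.
End-to-end = 57.0 ms.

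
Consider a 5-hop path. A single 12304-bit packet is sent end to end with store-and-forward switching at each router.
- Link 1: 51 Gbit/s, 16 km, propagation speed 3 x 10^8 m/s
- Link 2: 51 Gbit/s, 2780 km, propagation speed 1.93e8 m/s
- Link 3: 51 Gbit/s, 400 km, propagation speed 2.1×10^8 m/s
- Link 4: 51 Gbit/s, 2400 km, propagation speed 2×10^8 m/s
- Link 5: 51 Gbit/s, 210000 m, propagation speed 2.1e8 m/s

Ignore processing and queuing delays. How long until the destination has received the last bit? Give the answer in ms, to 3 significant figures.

Transmission delay per hop = L/R = 12304/51000000000 = 0.000241255 ms; 5 hops → 0.00120627 ms.
Propagation delays (d/s per hop): 0.0533333, 14.4041, 1.90476, 12, 1 ms; sum = 29.3622 ms.
End-to-end = 29.4 ms.

29.4 ms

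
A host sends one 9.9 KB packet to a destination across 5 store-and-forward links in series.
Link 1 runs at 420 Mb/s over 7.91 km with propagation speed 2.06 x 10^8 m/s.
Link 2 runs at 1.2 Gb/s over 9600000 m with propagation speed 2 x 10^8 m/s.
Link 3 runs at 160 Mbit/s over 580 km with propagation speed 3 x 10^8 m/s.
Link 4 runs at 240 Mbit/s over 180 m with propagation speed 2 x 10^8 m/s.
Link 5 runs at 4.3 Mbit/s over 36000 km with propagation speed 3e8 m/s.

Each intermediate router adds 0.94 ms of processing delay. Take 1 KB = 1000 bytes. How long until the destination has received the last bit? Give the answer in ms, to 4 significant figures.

L = 79200 bits.
Transmission delays (L/R per hop): 0.188571, 0.066, 0.495, 0.33, 18.4186 ms; sum = 19.4982 ms.
Propagation delays (d/s per hop): 0.0383981, 48, 1.93333, 0.0009, 120 ms; sum = 169.973 ms.
Processing at 4 router(s): 4 × 0.94 ms = 3.76 ms.
End-to-end = 193.2 ms.

193.2 ms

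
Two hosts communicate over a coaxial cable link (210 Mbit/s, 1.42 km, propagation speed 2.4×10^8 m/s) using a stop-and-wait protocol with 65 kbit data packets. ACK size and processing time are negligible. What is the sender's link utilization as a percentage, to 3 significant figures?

96.3 %

t_tx = L/R = 65000/210000000 = 0.000309524 s.
t_prop = 1420/240000000 = 5.91667e-06 s; RTT = 1.18333e-05 s.
Cycle = t_tx + RTT = 0.000321357 s.
Utilization = t_tx / cycle = 0.000309524/0.000321357 = 96.3 %.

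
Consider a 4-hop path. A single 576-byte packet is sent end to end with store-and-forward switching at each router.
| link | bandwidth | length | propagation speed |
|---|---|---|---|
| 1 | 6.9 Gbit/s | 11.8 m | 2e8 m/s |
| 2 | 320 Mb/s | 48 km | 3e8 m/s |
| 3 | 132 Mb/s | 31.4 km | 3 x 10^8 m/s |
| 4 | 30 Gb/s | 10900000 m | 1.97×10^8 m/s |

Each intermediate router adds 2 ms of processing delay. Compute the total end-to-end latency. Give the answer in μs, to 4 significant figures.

L = 576 × 8 = 4608 bits.
Transmission delays (L/R per hop): 0.667826, 14.4, 34.9091, 0.1536 μs; sum = 50.1305 μs.
Propagation delays (d/s per hop): 0.059, 160, 104.667, 55329.9 μs; sum = 55594.7 μs.
Processing at 3 router(s): 3 × 2 ms = 6000 μs.
End-to-end = 61640 μs.

61640 μs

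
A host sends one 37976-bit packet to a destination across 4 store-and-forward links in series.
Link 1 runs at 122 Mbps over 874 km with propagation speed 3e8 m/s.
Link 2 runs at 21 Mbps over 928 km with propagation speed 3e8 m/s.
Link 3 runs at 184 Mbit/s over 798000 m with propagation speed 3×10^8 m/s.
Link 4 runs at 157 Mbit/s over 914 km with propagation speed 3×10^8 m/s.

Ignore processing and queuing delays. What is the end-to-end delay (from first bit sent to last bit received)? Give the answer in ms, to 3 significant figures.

Transmission delays (L/R per hop): 0.311279, 1.80838, 0.206391, 0.241885 ms; sum = 2.56794 ms.
Propagation delays (d/s per hop): 2.91333, 3.09333, 2.66, 3.04667 ms; sum = 11.7133 ms.
End-to-end = 14.3 ms.

14.3 ms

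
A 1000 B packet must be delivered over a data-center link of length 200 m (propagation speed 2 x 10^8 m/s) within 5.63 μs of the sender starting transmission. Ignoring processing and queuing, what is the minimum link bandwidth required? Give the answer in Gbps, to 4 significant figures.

1.728 Gbps

L = 8000 bits.
Propagation delay = 200 / 200000000 = 1 μs.
Transmission budget = 5.63 − 1 = 4.63 μs.
R ≥ L / t_tx = 8000 bits / 4.63e-06 s = 1.728 Gbps.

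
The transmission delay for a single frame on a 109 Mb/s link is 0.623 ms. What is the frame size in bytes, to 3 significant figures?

8490 bytes

L = R × t_tx = 109000000 b/s × 0.000623 s = 67907 bits.
In bytes: 67907 / 8 = 8490 bytes.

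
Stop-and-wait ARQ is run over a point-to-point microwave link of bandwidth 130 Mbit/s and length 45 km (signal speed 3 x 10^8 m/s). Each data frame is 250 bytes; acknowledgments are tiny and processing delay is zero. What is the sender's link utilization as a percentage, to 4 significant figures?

t_tx = L/R = 2000/130000000 = 1.53846e-05 s.
t_prop = 45000/300000000 = 0.00015 s; RTT = 0.0003 s.
Cycle = t_tx + RTT = 0.000315385 s.
Utilization = t_tx / cycle = 1.53846e-05/0.000315385 = 4.878 %.

4.878 %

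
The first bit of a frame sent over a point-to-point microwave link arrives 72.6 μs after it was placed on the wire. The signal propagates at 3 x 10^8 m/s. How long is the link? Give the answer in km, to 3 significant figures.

21.8 km

d = s × t_prop = 300000000 × 7.26e-05 = 21.8 km.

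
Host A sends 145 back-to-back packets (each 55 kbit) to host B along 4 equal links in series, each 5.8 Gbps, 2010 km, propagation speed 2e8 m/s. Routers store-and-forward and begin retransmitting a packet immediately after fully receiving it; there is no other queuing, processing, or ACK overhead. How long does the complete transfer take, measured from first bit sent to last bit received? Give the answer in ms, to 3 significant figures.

Per-hop transmission t_tx = L/R = 55000/5800000000 = 0.00948276 ms.
Per-hop propagation t_prop = 2010000/200000000 = 10.05 ms.
Pipeline fill: first packet needs 4·t_tx to clear all hops; remaining 144 packets each add one t_tx.
Total = (4+145-1)·t_tx + 4·t_prop = 148·0.00948276 + 4·10.05 = 41.6 ms.

41.6 ms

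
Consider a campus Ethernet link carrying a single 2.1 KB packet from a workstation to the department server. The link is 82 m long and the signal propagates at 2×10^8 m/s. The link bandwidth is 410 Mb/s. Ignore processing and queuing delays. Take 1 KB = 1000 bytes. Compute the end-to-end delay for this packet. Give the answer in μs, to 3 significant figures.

41.4 μs

L = 16800 bits.
Transmission delay = L/R = 16800 / 410000000 = 40.9756 μs.
Propagation delay = d/s = 82 m / 200000000 m/s = 0.41 μs.
Total = 41.4 μs.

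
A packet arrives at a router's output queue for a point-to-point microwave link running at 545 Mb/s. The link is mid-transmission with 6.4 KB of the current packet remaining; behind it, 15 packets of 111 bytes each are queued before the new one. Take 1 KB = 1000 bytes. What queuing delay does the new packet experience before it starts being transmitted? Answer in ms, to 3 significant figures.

0.118 ms

Each queued packet: L/R = 888/545000000 = 0.00162936 ms.
15 queued → 0.0244404 ms.
Plus remaining 51200 bits of current packet: 0.093945 ms.
Queuing delay = 0.118 ms.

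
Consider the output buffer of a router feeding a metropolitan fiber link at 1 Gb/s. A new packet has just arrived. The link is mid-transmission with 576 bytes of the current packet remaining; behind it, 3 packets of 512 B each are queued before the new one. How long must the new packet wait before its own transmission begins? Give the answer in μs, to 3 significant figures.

16.9 μs

Each queued packet: L/R = 4096/1000000000 = 4.096 μs.
3 queued → 12.288 μs.
Plus remaining 4608 bits of current packet: 4.608 μs.
Queuing delay = 16.9 μs.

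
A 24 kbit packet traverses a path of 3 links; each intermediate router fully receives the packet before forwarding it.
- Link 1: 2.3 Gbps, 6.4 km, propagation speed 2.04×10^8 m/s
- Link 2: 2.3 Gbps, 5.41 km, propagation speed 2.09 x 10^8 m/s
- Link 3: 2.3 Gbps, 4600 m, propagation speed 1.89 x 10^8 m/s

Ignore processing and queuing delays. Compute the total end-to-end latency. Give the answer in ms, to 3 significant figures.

L = 24000 bits.
Transmission delay per hop = L/R = 24000/2300000000 = 0.0104348 ms; 3 hops → 0.0313043 ms.
Propagation delays (d/s per hop): 0.0313725, 0.0258852, 0.0243386 ms; sum = 0.0815963 ms.
End-to-end = 0.113 ms.

0.113 ms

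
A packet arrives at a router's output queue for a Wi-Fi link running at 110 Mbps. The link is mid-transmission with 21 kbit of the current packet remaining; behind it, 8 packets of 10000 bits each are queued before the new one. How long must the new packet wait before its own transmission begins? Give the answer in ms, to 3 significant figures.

Each queued packet: L/R = 10000/110000000 = 0.0909091 ms.
8 queued → 0.727273 ms.
Plus remaining 21000 bits of current packet: 0.190909 ms.
Queuing delay = 0.918 ms.

0.918 ms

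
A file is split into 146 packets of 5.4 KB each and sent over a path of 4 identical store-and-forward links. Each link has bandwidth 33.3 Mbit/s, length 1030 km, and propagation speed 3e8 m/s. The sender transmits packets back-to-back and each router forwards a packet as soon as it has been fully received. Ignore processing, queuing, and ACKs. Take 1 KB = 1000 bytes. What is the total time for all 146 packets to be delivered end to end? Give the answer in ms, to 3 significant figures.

207 ms

Per-hop transmission t_tx = L/R = 43200/3.33e+07 = 1.2973 ms.
Per-hop propagation t_prop = 1030000/300000000 = 3.43333 ms.
Pipeline fill: first packet needs 4·t_tx to clear all hops; remaining 145 packets each add one t_tx.
Total = (4+146-1)·t_tx + 4·t_prop = 149·1.2973 + 4·3.43333 = 207 ms.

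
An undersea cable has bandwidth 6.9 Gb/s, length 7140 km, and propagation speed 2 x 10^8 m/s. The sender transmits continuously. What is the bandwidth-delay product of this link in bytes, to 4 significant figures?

Propagation delay = 7140000 / 200000000 = 0.0357 s.
BDP = R × t_prop = 6900000000 × 0.0357 = 246330000 bits.
In bytes: 246330000/8 = 30790000 bytes.

30790000 bytes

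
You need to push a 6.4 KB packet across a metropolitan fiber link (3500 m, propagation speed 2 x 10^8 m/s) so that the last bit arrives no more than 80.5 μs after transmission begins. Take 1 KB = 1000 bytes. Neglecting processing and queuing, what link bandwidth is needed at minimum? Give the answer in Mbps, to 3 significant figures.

813 Mbps

L = 51200 bits.
Propagation delay = 3500 / 200000000 = 17.5 μs.
Transmission budget = 80.5 − 17.5 = 63 μs.
R ≥ L / t_tx = 51200 bits / 6.3e-05 s = 813 Mbps.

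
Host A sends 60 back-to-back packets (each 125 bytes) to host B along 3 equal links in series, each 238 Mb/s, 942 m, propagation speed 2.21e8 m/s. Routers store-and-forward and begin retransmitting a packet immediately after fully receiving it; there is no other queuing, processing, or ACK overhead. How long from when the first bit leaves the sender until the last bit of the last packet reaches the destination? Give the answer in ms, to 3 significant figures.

Per-hop transmission t_tx = L/R = 1000/238000000 = 0.00420168 ms.
Per-hop propagation t_prop = 942/221000000 = 0.00426244 ms.
Pipeline fill: first packet needs 3·t_tx to clear all hops; remaining 59 packets each add one t_tx.
Total = (3+60-1)·t_tx + 3·t_prop = 62·0.00420168 + 3·0.00426244 = 0.273 ms.

0.273 ms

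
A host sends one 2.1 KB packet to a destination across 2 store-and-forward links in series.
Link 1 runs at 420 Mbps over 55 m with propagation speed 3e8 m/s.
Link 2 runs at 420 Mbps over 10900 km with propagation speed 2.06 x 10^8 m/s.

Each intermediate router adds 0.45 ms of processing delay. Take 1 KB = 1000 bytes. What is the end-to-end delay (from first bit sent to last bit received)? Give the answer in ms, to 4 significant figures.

53.44 ms

L = 16800 bits.
Transmission delay per hop = L/R = 16800/420000000 = 0.04 ms; 2 hops → 0.08 ms.
Propagation delays (d/s per hop): 0.000183333, 52.9126 ms; sum = 52.9128 ms.
Processing at 1 router(s): 1 × 0.45 ms = 0.45 ms.
End-to-end = 53.44 ms.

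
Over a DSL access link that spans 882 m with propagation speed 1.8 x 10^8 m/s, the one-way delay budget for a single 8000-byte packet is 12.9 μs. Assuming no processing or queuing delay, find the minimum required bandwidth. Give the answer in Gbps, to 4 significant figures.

L = 64000 bits.
Propagation delay = 882 / 180000000 = 4.9 μs.
Transmission budget = 12.9 − 4.9 = 8 μs.
R ≥ L / t_tx = 64000 bits / 8e-06 s = 8.000 Gbps.

8.000 Gbps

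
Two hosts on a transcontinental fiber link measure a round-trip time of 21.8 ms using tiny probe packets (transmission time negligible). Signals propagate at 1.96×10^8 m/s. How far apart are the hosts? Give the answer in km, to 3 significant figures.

2140 km

One-way propagation = RTT/2 = 10.9 ms.
d = s × t = 196000000 × 0.0109 = 2140 km.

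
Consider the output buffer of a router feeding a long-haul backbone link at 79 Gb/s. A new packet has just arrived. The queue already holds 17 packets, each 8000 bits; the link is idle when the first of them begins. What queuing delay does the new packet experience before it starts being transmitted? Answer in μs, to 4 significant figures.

1.722 μs

Each queued packet: L/R = 8000/79000000000 = 0.101266 μs.
17 queued → 1.72152 μs.
Queuing delay = 1.722 μs.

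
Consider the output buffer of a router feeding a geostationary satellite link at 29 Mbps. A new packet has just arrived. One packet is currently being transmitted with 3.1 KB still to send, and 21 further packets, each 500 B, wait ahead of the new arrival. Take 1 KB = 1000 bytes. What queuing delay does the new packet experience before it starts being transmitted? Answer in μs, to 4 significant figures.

Each queued packet: L/R = 4000/29000000 = 137.931 μs.
21 queued → 2896.55 μs.
Plus remaining 24800 bits of current packet: 855.172 μs.
Queuing delay = 3752 μs.

3752 μs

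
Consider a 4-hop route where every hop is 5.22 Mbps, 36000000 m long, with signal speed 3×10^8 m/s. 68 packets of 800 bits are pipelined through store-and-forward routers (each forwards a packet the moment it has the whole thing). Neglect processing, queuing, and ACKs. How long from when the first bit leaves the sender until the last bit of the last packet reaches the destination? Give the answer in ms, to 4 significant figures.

490.9 ms

Per-hop transmission t_tx = L/R = 800/5220000 = 0.153257 ms.
Per-hop propagation t_prop = 36000000/300000000 = 120 ms.
Pipeline fill: first packet needs 4·t_tx to clear all hops; remaining 67 packets each add one t_tx.
Total = (4+68-1)·t_tx + 4·t_prop = 71·0.153257 + 4·120 = 490.9 ms.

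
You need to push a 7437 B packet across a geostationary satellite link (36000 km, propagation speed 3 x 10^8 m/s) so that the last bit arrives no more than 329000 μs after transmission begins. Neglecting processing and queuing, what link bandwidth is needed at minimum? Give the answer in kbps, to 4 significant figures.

L = 59496 bits.
Propagation delay = 36000000 / 300000000 = 120000 μs.
Transmission budget = 329000 − 120000 = 209000 μs.
R ≥ L / t_tx = 59496 bits / 0.209 s = 284.7 kbps.

284.7 kbps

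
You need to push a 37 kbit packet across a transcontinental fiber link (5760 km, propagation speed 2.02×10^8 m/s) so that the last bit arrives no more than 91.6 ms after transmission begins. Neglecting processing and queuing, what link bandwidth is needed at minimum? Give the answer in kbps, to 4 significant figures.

586.5 kbps

Propagation delay = 5760000 / 202000000 = 28.5149 ms.
Transmission budget = 91.6 − 28.5149 = 63.0851 ms.
R ≥ L / t_tx = 37000 bits / 0.0630851 s = 586.5 kbps.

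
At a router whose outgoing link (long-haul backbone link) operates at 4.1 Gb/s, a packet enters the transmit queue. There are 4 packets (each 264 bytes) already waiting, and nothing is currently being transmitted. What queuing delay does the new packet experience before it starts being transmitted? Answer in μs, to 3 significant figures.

2.06 μs

Each queued packet: L/R = 2112/4.1e+09 = 0.515122 μs.
4 queued → 2.06049 μs.
Queuing delay = 2.06 μs.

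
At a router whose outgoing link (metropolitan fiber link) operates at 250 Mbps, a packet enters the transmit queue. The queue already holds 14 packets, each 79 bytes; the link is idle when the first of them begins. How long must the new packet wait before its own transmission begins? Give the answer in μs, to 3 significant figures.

35.4 μs

Each queued packet: L/R = 632/250000000 = 2.528 μs.
14 queued → 35.392 μs.
Queuing delay = 35.4 μs.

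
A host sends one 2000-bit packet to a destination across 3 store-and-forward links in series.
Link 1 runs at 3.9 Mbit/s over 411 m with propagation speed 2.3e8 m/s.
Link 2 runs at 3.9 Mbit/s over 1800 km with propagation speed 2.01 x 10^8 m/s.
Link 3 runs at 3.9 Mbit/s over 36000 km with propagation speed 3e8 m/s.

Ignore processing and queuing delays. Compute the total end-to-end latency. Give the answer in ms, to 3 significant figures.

130 ms

Transmission delay per hop = L/R = 2000/3900000 = 0.512821 ms; 3 hops → 1.53846 ms.
Propagation delays (d/s per hop): 0.00178696, 8.95522, 120 ms; sum = 128.957 ms.
End-to-end = 130 ms.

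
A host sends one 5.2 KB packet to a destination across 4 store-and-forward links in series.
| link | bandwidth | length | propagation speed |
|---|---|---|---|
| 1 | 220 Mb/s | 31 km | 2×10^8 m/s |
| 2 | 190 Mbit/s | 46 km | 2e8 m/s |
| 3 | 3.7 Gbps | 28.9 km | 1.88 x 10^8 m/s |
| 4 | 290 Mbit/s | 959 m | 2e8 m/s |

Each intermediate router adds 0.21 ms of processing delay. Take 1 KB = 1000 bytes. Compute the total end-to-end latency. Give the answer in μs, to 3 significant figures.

1740 μs

L = 41600 bits.
Transmission delays (L/R per hop): 189.091, 218.947, 11.2432, 143.448 μs; sum = 562.73 μs.
Propagation delays (d/s per hop): 155, 230, 153.723, 4.795 μs; sum = 543.518 μs.
Processing at 3 router(s): 3 × 0.21 ms = 630 μs.
End-to-end = 1740 μs.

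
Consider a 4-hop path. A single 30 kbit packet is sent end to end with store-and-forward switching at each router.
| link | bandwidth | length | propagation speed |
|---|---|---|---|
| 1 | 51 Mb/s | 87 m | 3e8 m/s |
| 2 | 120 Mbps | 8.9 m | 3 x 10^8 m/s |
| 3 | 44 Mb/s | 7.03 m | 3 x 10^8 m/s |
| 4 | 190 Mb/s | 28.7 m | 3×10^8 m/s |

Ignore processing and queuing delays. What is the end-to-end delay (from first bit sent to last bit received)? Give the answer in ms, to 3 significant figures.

1.68 ms

L = 30000 bits.
Transmission delays (L/R per hop): 0.588235, 0.25, 0.681818, 0.157895 ms; sum = 1.67795 ms.
Propagation delays (d/s per hop): 0.00029, 2.96667e-05, 2.34333e-05, 9.56667e-05 ms; sum = 0.000438767 ms.
End-to-end = 1.68 ms.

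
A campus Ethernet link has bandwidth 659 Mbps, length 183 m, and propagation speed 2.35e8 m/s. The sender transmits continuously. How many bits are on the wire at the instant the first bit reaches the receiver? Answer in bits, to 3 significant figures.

513 bits

Propagation delay = 183 / 235000000 = 7.78723e-07 s.
BDP = R × t_prop = 659000000 × 7.78723e-07 = 513.179 bits.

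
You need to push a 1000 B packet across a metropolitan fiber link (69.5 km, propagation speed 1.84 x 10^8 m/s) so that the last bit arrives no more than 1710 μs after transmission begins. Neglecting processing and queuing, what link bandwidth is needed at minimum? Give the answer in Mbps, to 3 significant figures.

6.00 Mbps

L = 8000 bits.
Propagation delay = 69500 / 184000000 = 377.717 μs.
Transmission budget = 1710 − 377.717 = 1332.28 μs.
R ≥ L / t_tx = 8000 bits / 0.00133228 s = 6.00 Mbps.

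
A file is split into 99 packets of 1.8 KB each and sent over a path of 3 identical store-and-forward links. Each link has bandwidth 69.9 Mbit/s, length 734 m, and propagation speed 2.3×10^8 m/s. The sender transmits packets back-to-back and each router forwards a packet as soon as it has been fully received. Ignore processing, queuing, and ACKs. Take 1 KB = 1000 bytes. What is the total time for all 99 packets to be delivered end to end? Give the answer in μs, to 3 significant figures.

Per-hop transmission t_tx = L/R = 14400/69900000 = 206.009 μs.
Per-hop propagation t_prop = 734/2.3e+08 = 3.1913 μs.
Pipeline fill: first packet needs 3·t_tx to clear all hops; remaining 98 packets each add one t_tx.
Total = (3+99-1)·t_tx + 3·t_prop = 101·206.009 + 3·3.1913 = 20800 μs.

20800 μs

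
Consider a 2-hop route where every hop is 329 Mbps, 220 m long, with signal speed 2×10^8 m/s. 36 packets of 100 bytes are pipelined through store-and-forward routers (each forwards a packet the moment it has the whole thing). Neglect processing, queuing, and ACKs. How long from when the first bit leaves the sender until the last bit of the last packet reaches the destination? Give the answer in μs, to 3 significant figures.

92.2 μs

Per-hop transmission t_tx = L/R = 800/329000000 = 2.43161 μs.
Per-hop propagation t_prop = 220/200000000 = 1.1 μs.
Pipeline fill: first packet needs 2·t_tx to clear all hops; remaining 35 packets each add one t_tx.
Total = (2+36-1)·t_tx + 2·t_prop = 37·2.43161 + 2·1.1 = 92.2 μs.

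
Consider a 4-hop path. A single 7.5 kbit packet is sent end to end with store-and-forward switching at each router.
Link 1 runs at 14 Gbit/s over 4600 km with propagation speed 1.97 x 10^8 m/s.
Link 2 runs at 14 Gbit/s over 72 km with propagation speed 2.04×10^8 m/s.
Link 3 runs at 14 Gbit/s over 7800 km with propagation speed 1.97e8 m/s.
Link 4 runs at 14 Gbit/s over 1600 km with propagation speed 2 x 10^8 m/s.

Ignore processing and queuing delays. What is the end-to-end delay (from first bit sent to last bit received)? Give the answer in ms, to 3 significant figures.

L = 7500 bits.
Transmission delay per hop = L/R = 7500/14000000000 = 0.000535714 ms; 4 hops → 0.00214286 ms.
Propagation delays (d/s per hop): 23.3503, 0.352941, 39.5939, 8 ms; sum = 71.2971 ms.
End-to-end = 71.3 ms.

71.3 ms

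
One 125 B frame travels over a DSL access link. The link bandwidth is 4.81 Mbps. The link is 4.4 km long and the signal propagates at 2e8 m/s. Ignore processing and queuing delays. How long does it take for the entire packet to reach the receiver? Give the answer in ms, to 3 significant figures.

L = 125 × 8 = 1000 bits.
Transmission delay = L/R = 1000 / 4810000 = 0.2079 ms.
Propagation delay = d/s = 4400 m / 200000000 m/s = 0.022 ms.
Total = 0.230 ms.

0.230 ms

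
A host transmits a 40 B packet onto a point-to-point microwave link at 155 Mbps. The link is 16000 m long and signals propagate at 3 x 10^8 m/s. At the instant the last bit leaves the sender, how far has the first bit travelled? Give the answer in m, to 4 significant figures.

t_tx = L/R = 320/155000000 = 2.06452e-06 s.
Distance = s × t_tx = 300000000 × 2.06452e-06 = 619.4 m.

619.4 m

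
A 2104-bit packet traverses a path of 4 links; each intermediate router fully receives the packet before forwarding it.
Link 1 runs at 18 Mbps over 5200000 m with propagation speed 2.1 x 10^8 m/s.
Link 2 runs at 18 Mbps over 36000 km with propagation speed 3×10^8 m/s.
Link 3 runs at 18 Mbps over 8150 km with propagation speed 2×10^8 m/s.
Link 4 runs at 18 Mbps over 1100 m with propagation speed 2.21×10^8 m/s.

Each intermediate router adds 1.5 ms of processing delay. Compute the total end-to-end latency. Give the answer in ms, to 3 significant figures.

Transmission delay per hop = L/R = 2104/18000000 = 0.116889 ms; 4 hops → 0.467556 ms.
Propagation delays (d/s per hop): 24.7619, 120, 40.75, 0.00497738 ms; sum = 185.517 ms.
Processing at 3 router(s): 3 × 1.5 ms = 4.5 ms.
End-to-end = 190 ms.

190 ms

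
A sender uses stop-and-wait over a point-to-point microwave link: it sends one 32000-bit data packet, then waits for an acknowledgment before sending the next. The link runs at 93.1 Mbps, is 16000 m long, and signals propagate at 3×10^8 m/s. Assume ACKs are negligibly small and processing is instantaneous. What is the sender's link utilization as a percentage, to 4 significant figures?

t_tx = L/R = 32000/93100000 = 0.000343716 s.
t_prop = 16000/300000000 = 5.33333e-05 s; RTT = 0.000106667 s.
Cycle = t_tx + RTT = 0.000450383 s.
Utilization = t_tx / cycle = 0.000343716/0.000450383 = 76.32 %.

76.32 %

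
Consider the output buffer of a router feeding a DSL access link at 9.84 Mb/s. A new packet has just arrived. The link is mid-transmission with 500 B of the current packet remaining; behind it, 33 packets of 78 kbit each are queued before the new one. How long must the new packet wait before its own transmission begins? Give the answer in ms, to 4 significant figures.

Each queued packet: L/R = 78000/9840000 = 7.92683 ms.
33 queued → 261.585 ms.
Plus remaining 4000 bits of current packet: 0.406504 ms.
Queuing delay = 262.0 ms.

262.0 ms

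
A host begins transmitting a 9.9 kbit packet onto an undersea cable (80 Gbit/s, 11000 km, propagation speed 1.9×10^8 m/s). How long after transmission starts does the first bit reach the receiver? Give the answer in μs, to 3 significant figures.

First bit experiences only propagation delay: d/s = 11000000/190000000 = 57900 μs.

57900 μs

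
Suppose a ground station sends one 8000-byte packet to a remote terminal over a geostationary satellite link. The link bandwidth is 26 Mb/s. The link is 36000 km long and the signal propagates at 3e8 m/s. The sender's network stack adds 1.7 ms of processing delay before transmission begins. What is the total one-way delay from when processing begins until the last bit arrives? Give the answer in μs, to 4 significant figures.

124200 μs

L = 8000 × 8 = 64000 bits.
Transmission delay = L/R = 64000 / 26000000 = 2461.54 μs.
Propagation delay = d/s = 36000000 m / 300000000 m/s = 120000 μs.
Plus processing delay 1.7 ms = 1700 μs.
Total = 124200 μs.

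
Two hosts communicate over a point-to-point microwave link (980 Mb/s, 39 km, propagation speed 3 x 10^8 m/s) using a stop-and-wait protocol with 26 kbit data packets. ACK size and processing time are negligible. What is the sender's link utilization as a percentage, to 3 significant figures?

t_tx = L/R = 26000/980000000 = 2.65306e-05 s.
t_prop = 39000/300000000 = 0.00013 s; RTT = 0.00026 s.
Cycle = t_tx + RTT = 0.000286531 s.
Utilization = t_tx / cycle = 2.65306e-05/0.000286531 = 9.26 %.

9.26 %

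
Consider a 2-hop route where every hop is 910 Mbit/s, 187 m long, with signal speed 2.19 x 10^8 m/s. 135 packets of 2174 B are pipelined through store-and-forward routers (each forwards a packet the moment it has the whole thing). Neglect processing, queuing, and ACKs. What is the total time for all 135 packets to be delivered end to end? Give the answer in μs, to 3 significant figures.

Per-hop transmission t_tx = L/R = 17392/910000000 = 19.1121 μs.
Per-hop propagation t_prop = 187/219000000 = 0.853881 μs.
Pipeline fill: first packet needs 2·t_tx to clear all hops; remaining 134 packets each add one t_tx.
Total = (2+135-1)·t_tx + 2·t_prop = 136·19.1121 + 2·0.853881 = 2600 μs.

2600 μs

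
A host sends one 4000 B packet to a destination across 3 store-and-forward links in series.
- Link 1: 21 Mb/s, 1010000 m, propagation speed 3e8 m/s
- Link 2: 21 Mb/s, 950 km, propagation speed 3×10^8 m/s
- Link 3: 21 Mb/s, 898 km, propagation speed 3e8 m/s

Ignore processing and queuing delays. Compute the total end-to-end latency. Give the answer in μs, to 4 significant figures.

14100 μs

L = 4000 × 8 = 32000 bits.
Transmission delay per hop = L/R = 32000/21000000 = 1523.81 μs; 3 hops → 4571.43 μs.
Propagation delays (d/s per hop): 3366.67, 3166.67, 2993.33 μs; sum = 9526.67 μs.
End-to-end = 14100 μs.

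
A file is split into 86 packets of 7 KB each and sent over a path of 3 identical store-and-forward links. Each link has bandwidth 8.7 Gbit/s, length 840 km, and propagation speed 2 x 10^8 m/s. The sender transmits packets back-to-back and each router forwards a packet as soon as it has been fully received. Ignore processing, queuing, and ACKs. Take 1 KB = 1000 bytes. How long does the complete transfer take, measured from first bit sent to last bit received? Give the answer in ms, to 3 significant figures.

13.2 ms

Per-hop transmission t_tx = L/R = 56000/8700000000 = 0.00643678 ms.
Per-hop propagation t_prop = 840000/200000000 = 4.2 ms.
Pipeline fill: first packet needs 3·t_tx to clear all hops; remaining 85 packets each add one t_tx.
Total = (3+86-1)·t_tx + 3·t_prop = 88·0.00643678 + 3·4.2 = 13.2 ms.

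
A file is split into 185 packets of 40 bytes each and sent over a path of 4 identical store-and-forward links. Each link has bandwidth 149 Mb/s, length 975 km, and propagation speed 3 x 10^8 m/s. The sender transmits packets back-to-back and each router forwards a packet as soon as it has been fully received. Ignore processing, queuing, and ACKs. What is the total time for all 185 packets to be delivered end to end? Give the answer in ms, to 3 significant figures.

13.4 ms

Per-hop transmission t_tx = L/R = 320/149000000 = 0.00214765 ms.
Per-hop propagation t_prop = 975000/300000000 = 3.25 ms.
Pipeline fill: first packet needs 4·t_tx to clear all hops; remaining 184 packets each add one t_tx.
Total = (4+185-1)·t_tx + 4·t_prop = 188·0.00214765 + 4·3.25 = 13.4 ms.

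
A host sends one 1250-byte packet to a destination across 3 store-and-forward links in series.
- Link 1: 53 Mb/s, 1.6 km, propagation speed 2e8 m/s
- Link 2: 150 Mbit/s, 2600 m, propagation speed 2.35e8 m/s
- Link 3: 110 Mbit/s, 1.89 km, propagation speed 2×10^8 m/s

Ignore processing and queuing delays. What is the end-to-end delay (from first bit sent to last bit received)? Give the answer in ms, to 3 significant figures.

L = 1250 × 8 = 10000 bits.
Transmission delays (L/R per hop): 0.188679, 0.0666667, 0.0909091 ms; sum = 0.346255 ms.
Propagation delays (d/s per hop): 0.008, 0.0110638, 0.00945 ms; sum = 0.0285138 ms.
End-to-end = 0.375 ms.

0.375 ms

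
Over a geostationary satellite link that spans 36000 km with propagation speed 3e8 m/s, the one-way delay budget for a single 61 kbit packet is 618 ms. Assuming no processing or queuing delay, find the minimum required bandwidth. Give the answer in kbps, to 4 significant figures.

122.5 kbps

Propagation delay = 36000000 / 300000000 = 120 ms.
Transmission budget = 618 − 120 = 498 ms.
R ≥ L / t_tx = 61000 bits / 0.498 s = 122.5 kbps.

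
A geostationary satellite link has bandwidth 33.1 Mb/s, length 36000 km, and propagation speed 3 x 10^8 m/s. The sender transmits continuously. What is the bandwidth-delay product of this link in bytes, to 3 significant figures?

Propagation delay = 36000000 / 300000000 = 0.12 s.
BDP = R × t_prop = 33100000 × 0.12 = 3972000 bits.
In bytes: 3972000/8 = 497000 bytes.

497000 bytes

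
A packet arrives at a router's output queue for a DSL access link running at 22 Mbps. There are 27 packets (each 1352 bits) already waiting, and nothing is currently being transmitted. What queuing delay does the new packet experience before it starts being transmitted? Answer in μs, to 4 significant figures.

Each queued packet: L/R = 1352/22000000 = 61.4545 μs.
27 queued → 1659.27 μs.
Queuing delay = 1659 μs.

1659 μs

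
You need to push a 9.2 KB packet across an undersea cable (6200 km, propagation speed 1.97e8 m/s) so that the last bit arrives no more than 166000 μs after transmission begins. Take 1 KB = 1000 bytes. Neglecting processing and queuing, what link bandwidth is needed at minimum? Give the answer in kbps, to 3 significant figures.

547 kbps

L = 73600 bits.
Propagation delay = 6200000 / 197000000 = 31472.1 μs.
Transmission budget = 166000 − 31472.1 = 134528 μs.
R ≥ L / t_tx = 73600 bits / 0.134528 s = 547 kbps.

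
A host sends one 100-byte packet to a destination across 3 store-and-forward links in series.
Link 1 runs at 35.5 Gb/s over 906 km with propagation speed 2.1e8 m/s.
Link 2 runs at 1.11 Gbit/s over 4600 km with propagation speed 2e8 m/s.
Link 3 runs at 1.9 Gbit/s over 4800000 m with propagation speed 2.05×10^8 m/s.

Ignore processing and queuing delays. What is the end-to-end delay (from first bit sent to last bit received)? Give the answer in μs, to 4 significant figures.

L = 100 × 8 = 800 bits.
Transmission delays (L/R per hop): 0.0225352, 0.720721, 0.421053 μs; sum = 1.16431 μs.
Propagation delays (d/s per hop): 4314.29, 23000, 23414.6 μs; sum = 50728.9 μs.
End-to-end = 50730 μs.

50730 μs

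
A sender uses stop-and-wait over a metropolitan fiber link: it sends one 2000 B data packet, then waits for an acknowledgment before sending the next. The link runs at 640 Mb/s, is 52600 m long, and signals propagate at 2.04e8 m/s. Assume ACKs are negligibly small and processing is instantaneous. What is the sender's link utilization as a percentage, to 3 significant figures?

4.62 %

t_tx = L/R = 16000/640000000 = 2.5e-05 s.
t_prop = 52600/204000000 = 0.000257843 s; RTT = 0.000515686 s.
Cycle = t_tx + RTT = 0.000540686 s.
Utilization = t_tx / cycle = 2.5e-05/0.000540686 = 4.62 %.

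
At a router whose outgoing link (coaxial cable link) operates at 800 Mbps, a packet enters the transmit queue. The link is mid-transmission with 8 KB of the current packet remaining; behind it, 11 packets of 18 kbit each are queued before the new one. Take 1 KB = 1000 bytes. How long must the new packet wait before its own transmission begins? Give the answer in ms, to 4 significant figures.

Each queued packet: L/R = 18000/800000000 = 0.0225 ms.
11 queued → 0.2475 ms.
Plus remaining 64000 bits of current packet: 0.08 ms.
Queuing delay = 0.3275 ms.

0.3275 ms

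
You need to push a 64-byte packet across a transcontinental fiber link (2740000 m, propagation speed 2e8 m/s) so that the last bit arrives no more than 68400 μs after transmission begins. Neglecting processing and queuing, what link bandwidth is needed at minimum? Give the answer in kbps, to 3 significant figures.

L = 512 bits.
Propagation delay = 2740000 / 200000000 = 13700 μs.
Transmission budget = 68400 − 13700 = 54700 μs.
R ≥ L / t_tx = 512 bits / 0.0547 s = 9.36 kbps.

9.36 kbps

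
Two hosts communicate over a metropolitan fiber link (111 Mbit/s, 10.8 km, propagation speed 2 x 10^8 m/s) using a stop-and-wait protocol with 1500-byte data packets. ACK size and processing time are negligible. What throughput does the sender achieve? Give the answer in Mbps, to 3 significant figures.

55.5 Mbps

t_tx = L/R = 12000/111000000 = 0.000108108 s.
t_prop = 10800/200000000 = 5.4e-05 s; RTT = 0.000108 s.
Cycle = t_tx + RTT = 0.000216108 s.
Throughput = L / cycle = 12000 / 0.000216108 = 55.5 Mbps.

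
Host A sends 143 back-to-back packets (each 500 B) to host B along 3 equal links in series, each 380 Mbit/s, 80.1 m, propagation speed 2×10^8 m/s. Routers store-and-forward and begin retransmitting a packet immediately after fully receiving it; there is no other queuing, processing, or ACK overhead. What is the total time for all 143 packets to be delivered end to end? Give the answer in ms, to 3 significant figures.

1.53 ms

Per-hop transmission t_tx = L/R = 4000/380000000 = 0.0105263 ms.
Per-hop propagation t_prop = 80.1/200000000 = 0.0004005 ms.
Pipeline fill: first packet needs 3·t_tx to clear all hops; remaining 142 packets each add one t_tx.
Total = (3+143-1)·t_tx + 3·t_prop = 145·0.0105263 + 3·0.0004005 = 1.53 ms.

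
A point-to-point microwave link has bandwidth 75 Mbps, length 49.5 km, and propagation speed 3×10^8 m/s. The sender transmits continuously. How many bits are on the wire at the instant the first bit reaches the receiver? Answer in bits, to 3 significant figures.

12400 bits

Propagation delay = 49500 / 300000000 = 0.000165 s.
BDP = R × t_prop = 75000000 × 0.000165 = 12375 bits.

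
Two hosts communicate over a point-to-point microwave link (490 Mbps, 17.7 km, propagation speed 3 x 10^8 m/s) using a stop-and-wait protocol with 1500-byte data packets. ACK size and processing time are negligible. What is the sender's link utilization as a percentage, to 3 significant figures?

17.2 %

t_tx = L/R = 12000/490000000 = 2.44898e-05 s.
t_prop = 17700/300000000 = 5.9e-05 s; RTT = 0.000118 s.
Cycle = t_tx + RTT = 0.00014249 s.
Utilization = t_tx / cycle = 2.44898e-05/0.00014249 = 17.2 %.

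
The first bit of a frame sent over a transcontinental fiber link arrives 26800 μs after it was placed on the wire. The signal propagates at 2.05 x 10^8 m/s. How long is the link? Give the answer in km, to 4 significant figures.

5494 km

d = s × t_prop = 2.05e+08 × 0.0268 = 5494 km.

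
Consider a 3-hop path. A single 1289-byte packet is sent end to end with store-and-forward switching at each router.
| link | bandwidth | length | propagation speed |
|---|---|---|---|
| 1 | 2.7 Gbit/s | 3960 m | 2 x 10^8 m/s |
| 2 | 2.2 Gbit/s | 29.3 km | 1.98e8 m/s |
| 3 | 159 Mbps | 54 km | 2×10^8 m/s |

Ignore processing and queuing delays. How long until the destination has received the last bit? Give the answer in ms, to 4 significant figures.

L = 1289 × 8 = 10312 bits.
Transmission delays (L/R per hop): 0.00381926, 0.00468727, 0.0648553 ms; sum = 0.0733619 ms.
Propagation delays (d/s per hop): 0.0198, 0.14798, 0.27 ms; sum = 0.43778 ms.
End-to-end = 0.5111 ms.

0.5111 ms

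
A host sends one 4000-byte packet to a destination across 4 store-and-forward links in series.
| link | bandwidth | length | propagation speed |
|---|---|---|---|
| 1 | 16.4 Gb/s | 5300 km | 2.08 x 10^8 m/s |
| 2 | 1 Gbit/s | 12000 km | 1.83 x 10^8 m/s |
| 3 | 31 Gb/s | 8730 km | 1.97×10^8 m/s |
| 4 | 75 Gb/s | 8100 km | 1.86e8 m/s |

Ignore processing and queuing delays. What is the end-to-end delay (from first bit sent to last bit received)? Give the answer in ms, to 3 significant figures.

179 ms

L = 4000 × 8 = 32000 bits.
Transmission delays (L/R per hop): 0.00195122, 0.032, 0.00103226, 0.000426667 ms; sum = 0.0354101 ms.
Propagation delays (d/s per hop): 25.4808, 65.5738, 44.3147, 43.5484 ms; sum = 178.918 ms.
End-to-end = 179 ms.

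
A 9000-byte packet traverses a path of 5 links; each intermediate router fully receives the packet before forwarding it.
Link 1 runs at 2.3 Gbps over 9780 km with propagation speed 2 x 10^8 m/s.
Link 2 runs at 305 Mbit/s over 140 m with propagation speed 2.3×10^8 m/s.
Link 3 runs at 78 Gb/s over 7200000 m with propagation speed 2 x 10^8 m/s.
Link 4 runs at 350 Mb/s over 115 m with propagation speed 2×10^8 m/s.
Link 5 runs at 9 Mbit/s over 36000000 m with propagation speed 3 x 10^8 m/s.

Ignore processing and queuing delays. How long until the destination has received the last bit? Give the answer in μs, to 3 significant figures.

213000 μs

L = 9000 × 8 = 72000 bits.
Transmission delays (L/R per hop): 31.3043, 236.066, 0.923077, 205.714, 8000 μs; sum = 8474.01 μs.
Propagation delays (d/s per hop): 48900, 0.608696, 36000, 0.575, 120000 μs; sum = 204901 μs.
End-to-end = 213000 μs.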